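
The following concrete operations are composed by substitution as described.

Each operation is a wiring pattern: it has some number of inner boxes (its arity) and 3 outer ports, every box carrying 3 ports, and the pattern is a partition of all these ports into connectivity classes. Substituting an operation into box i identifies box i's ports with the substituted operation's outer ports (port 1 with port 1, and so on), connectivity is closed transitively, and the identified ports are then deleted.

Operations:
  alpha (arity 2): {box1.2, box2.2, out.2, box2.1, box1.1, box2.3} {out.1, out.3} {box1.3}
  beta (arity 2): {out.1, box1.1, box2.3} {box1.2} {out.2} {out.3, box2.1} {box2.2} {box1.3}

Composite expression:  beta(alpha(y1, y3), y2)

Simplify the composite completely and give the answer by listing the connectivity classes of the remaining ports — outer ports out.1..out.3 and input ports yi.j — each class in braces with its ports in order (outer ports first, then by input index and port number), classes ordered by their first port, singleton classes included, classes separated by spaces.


{out.1, y2.3} {out.2} {out.3, y2.1} {y1.1, y1.2, y3.1, y3.2, y3.3} {y1.3} {y2.2}

Connectivity passes through glued beta-boundaries; trace each wire chain.
after alpha, the pattern on (y1, y3) reads {out.1, out.3} {out.2, y1.1, y1.2, y3.1, y3.2, y3.3} {y1.3} (out.j = its outer ports)
after beta, the pattern on (y1, y3, y2) reads {out.1, y2.3} {out.2} {out.3, y2.1} {y1.1, y1.2, y3.1, y3.2, y3.3} {y1.3} {y2.2} (out.j = its outer ports)


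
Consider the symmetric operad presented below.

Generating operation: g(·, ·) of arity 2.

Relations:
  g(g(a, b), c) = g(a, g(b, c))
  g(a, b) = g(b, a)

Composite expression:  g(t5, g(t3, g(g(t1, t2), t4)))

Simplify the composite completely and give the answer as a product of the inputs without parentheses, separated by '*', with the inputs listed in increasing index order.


t1 * t2 * t3 * t4 * t5

Reordering under g is free, so list the t-inputs canonically.
g(t1, t2) unparenthesizes to t1 * t2
g(g(t1, t2), t4) unparenthesizes to t1 * t2 * t4
g(t3, g(g(t1, t2), t4)) unparenthesizes to t3 * t1 * t2 * t4
g(t5, g(t3, g(g(t1, t2), t4))) unparenthesizes to t5 * t3 * t1 * t2 * t4
sorting the factors by input index: t1 * t2 * t3 * t4 * t5


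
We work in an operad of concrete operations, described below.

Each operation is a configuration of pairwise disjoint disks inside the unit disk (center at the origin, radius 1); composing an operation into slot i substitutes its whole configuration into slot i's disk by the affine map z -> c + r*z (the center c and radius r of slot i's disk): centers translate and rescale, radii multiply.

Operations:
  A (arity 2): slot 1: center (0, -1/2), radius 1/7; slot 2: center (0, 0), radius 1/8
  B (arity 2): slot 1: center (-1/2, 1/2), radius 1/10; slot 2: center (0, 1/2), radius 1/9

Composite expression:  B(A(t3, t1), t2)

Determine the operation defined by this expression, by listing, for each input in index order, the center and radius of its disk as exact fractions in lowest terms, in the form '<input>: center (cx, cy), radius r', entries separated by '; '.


t1: center (-1/2, 1/2), radius 1/80; t2: center (0, 1/2), radius 1/9; t3: center (-1/2, 9/20), radius 1/70

Nesting under B composes maps z -> c + r*z down each t-path.
input t3: composing its 2 substitution steps yields center (-1/2, 9/20), radius 1/70
input t1: composing its 2 substitution steps yields center (-1/2, 1/2), radius 1/80
input t2: composing its 1 substitution step yields center (0, 1/2), radius 1/9


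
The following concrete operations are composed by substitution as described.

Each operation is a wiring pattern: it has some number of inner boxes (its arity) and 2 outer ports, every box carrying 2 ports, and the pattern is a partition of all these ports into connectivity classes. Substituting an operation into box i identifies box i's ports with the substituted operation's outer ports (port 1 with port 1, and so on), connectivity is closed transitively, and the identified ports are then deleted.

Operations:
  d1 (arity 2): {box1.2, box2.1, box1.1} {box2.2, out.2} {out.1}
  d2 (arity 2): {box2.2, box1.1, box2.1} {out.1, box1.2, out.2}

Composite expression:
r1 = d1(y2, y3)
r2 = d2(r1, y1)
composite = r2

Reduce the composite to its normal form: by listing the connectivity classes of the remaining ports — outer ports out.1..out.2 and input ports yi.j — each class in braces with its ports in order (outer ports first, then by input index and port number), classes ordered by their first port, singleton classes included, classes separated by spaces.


After gluing at d2, chains via deleted ports link the y-ports.
through d1, on inputs (y2, y3): {out.1} {out.2, y3.2} {y2.1, y2.2, y3.1} (out.j = stage outer ports)
through d2, on inputs (y2, y3, y1): {out.1, out.2, y3.2} {y1.1, y1.2} {y2.1, y2.2, y3.1} (out.j = stage outer ports)

{out.1, out.2, y3.2} {y1.1, y1.2} {y2.1, y2.2, y3.1}


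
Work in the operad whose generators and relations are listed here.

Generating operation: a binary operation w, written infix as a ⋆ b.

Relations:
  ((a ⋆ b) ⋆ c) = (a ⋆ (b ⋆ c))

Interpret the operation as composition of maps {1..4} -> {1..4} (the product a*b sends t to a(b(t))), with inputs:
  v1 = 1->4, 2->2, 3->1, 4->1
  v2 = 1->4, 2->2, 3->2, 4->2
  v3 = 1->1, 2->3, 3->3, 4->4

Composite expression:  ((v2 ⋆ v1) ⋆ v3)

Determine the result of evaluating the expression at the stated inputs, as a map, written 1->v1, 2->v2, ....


(v2 ⋆ v1) = 1->2, 2->2, 3->4, 4->4
((v2 ⋆ v1) ⋆ v3) = 1->2, 2->4, 3->4, 4->4

1->2, 2->4, 3->4, 4->4


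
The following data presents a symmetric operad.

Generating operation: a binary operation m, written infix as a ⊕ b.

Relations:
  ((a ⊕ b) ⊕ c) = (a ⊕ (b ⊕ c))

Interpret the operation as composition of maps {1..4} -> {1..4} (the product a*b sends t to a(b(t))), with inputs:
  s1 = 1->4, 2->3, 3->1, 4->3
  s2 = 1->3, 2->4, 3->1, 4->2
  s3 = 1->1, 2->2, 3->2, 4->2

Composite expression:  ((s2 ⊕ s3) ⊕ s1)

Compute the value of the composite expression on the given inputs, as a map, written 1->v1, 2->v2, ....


(s2 ⊕ s3) = 1->3, 2->4, 3->4, 4->4
((s2 ⊕ s3) ⊕ s1) = 1->4, 2->4, 3->3, 4->4

1->4, 2->4, 3->3, 4->4


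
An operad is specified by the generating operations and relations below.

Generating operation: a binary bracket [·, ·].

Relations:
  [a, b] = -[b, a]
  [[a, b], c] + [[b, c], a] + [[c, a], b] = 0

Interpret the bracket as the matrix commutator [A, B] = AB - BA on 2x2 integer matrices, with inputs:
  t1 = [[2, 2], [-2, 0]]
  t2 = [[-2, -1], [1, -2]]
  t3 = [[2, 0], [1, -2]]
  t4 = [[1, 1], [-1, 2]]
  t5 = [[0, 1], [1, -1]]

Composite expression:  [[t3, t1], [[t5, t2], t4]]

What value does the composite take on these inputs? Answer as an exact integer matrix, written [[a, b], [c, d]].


[[10, -44], [60, -10]]

[t3, t1] = [[-2, 8], [10, 2]]
[t5, t2] = [[2, -1], [-1, -2]]
[[t5, t2], t4] = [[2, 3], [5, -2]]
[[t3, t1], [[t5, t2], t4]] = [[10, -44], [60, -10]]


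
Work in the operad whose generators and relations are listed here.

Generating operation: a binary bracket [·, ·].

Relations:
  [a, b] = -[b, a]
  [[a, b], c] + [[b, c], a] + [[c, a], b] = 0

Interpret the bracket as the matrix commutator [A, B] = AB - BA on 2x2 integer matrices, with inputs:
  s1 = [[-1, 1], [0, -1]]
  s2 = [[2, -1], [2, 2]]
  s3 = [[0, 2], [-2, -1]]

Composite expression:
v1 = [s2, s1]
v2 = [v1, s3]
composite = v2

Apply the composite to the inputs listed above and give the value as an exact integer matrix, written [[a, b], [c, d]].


[s2, s1] = [[-2, 0], [0, 2]]
[[s2, s1], s3] = [[0, -8], [-8, 0]]

[[0, -8], [-8, 0]]


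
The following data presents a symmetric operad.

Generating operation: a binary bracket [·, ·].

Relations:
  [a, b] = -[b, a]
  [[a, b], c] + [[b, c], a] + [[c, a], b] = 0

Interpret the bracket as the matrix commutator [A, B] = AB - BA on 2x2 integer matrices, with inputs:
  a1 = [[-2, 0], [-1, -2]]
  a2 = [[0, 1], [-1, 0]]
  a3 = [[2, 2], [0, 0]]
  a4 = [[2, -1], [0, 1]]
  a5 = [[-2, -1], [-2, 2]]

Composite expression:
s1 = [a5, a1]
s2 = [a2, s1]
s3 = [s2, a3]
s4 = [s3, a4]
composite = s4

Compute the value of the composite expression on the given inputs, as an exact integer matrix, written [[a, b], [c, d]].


[[-4, 4], [-4, 4]]

[a5, a1] = [[1, 0], [-4, -1]]
[a2, [a5, a1]] = [[-4, -2], [-2, 4]]
[[a2, [a5, a1]], a3] = [[4, -12], [-4, -4]]
[[[a2, [a5, a1]], a3], a4] = [[-4, 4], [-4, 4]]


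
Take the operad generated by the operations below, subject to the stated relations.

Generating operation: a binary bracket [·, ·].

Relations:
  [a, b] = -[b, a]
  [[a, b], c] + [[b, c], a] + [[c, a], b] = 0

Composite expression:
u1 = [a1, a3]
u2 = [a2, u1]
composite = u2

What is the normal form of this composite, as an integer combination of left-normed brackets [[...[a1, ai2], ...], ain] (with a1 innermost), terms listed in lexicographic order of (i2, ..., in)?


Antisymmetry and Jacobi reduce to a1-anchored left-normed brackets.
Composite bracket: [a2, [a1, a3]]
Expanding via [a, b] = ab - ba: 4 signed words (2^2 = 4).
Only words starting with a1 matter:
  the word a1a3a2 carries sign -1 and contributes -[[a1, a3], a2]

-[[a1, a3], a2]


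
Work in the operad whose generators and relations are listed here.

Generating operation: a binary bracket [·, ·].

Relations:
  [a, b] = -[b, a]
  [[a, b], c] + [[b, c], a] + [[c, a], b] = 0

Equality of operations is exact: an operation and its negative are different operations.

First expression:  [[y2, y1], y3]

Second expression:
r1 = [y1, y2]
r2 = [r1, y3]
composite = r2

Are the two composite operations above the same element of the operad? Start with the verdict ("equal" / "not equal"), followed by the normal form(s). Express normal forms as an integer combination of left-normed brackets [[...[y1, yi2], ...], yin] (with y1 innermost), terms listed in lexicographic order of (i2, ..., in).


not equal; first: -[[y1, y2], y3]; second: [[y1, y2], y3]

The first composite normalizes to -[[y1, y2], y3]
The second composite normalizes to [[y1, y2], y3]
They disagree, so not equal.


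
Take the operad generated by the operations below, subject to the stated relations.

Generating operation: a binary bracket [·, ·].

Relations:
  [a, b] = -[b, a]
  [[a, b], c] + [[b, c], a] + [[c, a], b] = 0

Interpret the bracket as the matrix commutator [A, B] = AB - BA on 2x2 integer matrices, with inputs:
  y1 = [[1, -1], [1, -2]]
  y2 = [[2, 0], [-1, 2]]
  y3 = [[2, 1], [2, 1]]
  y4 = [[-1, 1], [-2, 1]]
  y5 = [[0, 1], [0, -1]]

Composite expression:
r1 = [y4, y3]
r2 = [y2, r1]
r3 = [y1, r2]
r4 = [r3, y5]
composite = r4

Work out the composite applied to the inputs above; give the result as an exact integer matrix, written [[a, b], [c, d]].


[[-18, 22], [18, 18]]

[y4, y3] = [[4, -3], [2, -4]]
[y2, [y4, y3]] = [[-3, 0], [-8, 3]]
[y1, [y2, [y4, y3]]] = [[8, -6], [18, -8]]
[[y1, [y2, [y4, y3]]], y5] = [[-18, 22], [18, 18]]


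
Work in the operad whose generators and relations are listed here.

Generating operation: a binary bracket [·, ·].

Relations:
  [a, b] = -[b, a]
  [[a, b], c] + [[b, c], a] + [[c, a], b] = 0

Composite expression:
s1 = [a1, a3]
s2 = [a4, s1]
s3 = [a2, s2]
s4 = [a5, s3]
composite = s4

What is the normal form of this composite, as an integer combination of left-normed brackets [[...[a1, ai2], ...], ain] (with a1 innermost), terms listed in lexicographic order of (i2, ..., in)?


A multilinear Lie element is pinned by a1-initial words (a1 innermost).
Composite bracket: [a5, [a2, [a4, [a1, a3]]]]
Full expansion: 16 signed words from ab - ba (2^4 = 16).
The a1-initial words carry the normal form:
  sign of a1a3a4a2a5 is -1, so it contributes -[[[[a1, a3], a4], a2], a5]

-[[[[a1, a3], a4], a2], a5]


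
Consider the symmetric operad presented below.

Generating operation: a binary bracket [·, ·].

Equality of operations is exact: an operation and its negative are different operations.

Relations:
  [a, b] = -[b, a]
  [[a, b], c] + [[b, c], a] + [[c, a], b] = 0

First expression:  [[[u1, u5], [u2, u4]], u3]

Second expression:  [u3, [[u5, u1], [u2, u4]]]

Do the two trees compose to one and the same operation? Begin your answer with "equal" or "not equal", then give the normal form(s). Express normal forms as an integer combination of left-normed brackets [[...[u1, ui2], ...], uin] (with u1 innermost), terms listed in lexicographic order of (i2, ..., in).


The first expression reduces to [[[[u1, u5], u2], u4], u3] - [[[[u1, u5], u4], u2], u3]
The second expression reduces to [[[[u1, u5], u2], u4], u3] - [[[[u1, u5], u4], u2], u3]
Both agree, so they are equal.

equal: each reduces to [[[[u1, u5], u2], u4], u3] - [[[[u1, u5], u4], u2], u3]


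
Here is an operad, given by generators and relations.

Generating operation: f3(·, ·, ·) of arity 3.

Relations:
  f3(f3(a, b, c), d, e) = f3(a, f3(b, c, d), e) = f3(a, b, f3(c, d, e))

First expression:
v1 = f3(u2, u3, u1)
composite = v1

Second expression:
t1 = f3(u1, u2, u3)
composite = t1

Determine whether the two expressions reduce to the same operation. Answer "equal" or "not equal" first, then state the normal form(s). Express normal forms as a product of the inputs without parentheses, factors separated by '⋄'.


not equal — first u2 ⋄ u3 ⋄ u1, second u1 ⋄ u2 ⋄ u3


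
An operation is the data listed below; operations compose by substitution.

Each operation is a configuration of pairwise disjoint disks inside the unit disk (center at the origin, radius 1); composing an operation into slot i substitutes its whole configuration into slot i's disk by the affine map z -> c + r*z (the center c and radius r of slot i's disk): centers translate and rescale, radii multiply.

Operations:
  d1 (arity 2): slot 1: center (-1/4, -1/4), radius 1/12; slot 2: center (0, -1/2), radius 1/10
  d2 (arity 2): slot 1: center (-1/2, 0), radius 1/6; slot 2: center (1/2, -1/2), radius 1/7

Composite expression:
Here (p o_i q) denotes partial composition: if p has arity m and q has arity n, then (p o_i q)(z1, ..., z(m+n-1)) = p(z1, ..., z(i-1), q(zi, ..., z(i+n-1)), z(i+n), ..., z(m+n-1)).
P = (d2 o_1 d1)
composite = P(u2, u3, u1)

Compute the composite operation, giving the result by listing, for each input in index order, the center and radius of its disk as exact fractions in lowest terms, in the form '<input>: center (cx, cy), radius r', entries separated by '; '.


u1: center (1/2, -1/2), radius 1/7; u2: center (-13/24, -1/24), radius 1/72; u3: center (-1/2, -1/12), radius 1/60


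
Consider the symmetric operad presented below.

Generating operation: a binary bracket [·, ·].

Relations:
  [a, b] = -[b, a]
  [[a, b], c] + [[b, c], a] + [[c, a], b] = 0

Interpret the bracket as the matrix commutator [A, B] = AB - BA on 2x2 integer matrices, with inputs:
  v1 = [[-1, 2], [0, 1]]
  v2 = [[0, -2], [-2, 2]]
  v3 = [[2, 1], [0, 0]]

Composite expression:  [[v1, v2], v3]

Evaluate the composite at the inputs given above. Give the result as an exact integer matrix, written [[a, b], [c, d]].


[v1, v2] = [[-4, 8], [-4, 4]]
[[v1, v2], v3] = [[4, -24], [-8, -4]]

[[4, -24], [-8, -4]]


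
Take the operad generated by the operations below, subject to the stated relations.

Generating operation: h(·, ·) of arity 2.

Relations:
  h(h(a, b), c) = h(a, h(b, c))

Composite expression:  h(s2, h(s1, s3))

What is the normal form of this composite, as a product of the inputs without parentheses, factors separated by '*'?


s2 * s1 * s3

Every regrouping of h is equal, so read the s-inputs in written order.
h(s1, s3) collapses to s1 * s3
h(s2, h(s1, s3)) collapses to s2 * s1 * s3


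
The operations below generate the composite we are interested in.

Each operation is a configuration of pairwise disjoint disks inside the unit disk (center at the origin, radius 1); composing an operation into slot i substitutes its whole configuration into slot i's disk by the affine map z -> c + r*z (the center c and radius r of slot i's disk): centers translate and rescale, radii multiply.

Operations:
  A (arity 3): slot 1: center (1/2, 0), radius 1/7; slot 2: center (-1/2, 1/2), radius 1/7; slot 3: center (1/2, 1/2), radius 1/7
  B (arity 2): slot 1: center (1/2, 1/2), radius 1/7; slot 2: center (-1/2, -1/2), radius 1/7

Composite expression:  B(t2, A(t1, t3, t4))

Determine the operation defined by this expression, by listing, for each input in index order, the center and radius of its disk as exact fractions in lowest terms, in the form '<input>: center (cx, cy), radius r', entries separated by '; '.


Each t-disk chains the slot maps above it in B; radii multiply.
for t2, the 1-step affine chain lands on center (1/2, 1/2), radius 1/7
for t1, the 2-step affine chain lands on center (-3/7, -1/2), radius 1/49
for t3, the 2-step affine chain lands on center (-4/7, -3/7), radius 1/49
for t4, the 2-step affine chain lands on center (-3/7, -3/7), radius 1/49

t1: center (-3/7, -1/2), radius 1/49; t2: center (1/2, 1/2), radius 1/7; t3: center (-4/7, -3/7), radius 1/49; t4: center (-3/7, -3/7), radius 1/49


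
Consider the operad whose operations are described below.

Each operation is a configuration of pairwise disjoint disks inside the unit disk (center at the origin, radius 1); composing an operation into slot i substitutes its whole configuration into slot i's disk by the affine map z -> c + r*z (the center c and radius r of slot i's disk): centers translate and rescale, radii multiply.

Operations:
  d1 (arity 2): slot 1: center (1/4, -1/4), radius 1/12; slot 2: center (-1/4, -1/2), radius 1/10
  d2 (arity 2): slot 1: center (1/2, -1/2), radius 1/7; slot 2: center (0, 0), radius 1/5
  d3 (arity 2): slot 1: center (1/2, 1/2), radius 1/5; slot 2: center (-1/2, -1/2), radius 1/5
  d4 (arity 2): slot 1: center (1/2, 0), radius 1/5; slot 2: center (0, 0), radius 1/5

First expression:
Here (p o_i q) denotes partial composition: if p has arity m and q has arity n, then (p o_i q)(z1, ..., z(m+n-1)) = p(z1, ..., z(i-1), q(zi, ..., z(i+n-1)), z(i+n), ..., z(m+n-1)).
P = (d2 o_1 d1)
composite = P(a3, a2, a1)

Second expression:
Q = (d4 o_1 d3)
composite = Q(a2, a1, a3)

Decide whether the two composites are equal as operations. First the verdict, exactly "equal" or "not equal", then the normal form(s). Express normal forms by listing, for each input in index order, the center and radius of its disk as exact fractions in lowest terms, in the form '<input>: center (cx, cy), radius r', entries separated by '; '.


Reducing the first expression gives a1: center (0, 0), radius 1/5; a2: center (13/28, -4/7), radius 1/70; a3: center (15/28, -15/28), radius 1/84
Reducing the second expression gives a1: center (2/5, -1/10), radius 1/25; a2: center (3/5, 1/10), radius 1/25; a3: center (0, 0), radius 1/5
Distinct normal forms: not equal.

not equal; first: a1: center (0, 0), radius 1/5; a2: center (13/28, -4/7), radius 1/70; a3: center (15/28, -15/28), radius 1/84; second: a1: center (2/5, -1/10), radius 1/25; a2: center (3/5, 1/10), radius 1/25; a3: center (0, 0), radius 1/5


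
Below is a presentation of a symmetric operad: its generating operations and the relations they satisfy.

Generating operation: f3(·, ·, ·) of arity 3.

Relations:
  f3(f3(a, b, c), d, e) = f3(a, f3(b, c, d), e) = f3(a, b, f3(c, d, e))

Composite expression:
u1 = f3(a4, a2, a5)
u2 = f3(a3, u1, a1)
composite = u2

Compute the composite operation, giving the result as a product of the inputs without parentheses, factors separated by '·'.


Under associativity of f3, the answer is the a's in reading order.
f3(a4, a2, a5) linearizes to a4 · a2 · a5
f3(a3, f3(a4, a2, a5), a1) linearizes to a3 · a4 · a2 · a5 · a1

a3 · a4 · a2 · a5 · a1


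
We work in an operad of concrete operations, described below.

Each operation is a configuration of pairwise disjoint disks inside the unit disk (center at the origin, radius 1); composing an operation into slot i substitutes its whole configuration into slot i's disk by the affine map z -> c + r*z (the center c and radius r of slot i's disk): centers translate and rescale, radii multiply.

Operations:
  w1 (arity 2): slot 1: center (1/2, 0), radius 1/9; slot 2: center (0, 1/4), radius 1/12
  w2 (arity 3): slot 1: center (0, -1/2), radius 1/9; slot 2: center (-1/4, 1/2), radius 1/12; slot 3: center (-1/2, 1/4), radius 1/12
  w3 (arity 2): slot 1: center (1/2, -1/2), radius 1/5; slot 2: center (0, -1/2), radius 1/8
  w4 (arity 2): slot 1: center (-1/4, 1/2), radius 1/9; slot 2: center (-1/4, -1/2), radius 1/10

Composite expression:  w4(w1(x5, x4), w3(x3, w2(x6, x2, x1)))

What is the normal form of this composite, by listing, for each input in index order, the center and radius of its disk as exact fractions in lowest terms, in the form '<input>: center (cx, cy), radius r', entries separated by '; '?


x1: center (-41/160, -35/64), radius 1/960; x2: center (-81/320, -87/160), radius 1/960; x3: center (-1/5, -11/20), radius 1/50; x4: center (-1/4, 19/36), radius 1/108; x5: center (-7/36, 1/2), radius 1/81; x6: center (-1/4, -89/160), radius 1/720

Nesting under w4 composes maps z -> c + r*z down each x-path.
x5: after 2 affine steps, its disk has center (-7/36, 1/2), radius 1/81
x4: after 2 affine steps, its disk has center (-1/4, 19/36), radius 1/108
x3: after 2 affine steps, its disk has center (-1/5, -11/20), radius 1/50
x6: after 3 affine steps, its disk has center (-1/4, -89/160), radius 1/720
x2: after 3 affine steps, its disk has center (-81/320, -87/160), radius 1/960
x1: after 3 affine steps, its disk has center (-41/160, -35/64), radius 1/960


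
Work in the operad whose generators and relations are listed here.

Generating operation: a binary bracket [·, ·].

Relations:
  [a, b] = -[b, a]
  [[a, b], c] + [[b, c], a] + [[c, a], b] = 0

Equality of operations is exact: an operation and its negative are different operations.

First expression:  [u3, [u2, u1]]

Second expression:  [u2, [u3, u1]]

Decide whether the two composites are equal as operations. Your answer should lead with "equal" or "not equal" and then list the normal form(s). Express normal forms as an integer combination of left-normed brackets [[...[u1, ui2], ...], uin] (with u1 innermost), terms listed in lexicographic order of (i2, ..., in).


not equal; first: [[u1, u2], u3]; second: [[u1, u3], u2]

Normal form of the first expression: [[u1, u2], u3]
Normal form of the second expression: [[u1, u3], u2]
Different reductions; not equal.


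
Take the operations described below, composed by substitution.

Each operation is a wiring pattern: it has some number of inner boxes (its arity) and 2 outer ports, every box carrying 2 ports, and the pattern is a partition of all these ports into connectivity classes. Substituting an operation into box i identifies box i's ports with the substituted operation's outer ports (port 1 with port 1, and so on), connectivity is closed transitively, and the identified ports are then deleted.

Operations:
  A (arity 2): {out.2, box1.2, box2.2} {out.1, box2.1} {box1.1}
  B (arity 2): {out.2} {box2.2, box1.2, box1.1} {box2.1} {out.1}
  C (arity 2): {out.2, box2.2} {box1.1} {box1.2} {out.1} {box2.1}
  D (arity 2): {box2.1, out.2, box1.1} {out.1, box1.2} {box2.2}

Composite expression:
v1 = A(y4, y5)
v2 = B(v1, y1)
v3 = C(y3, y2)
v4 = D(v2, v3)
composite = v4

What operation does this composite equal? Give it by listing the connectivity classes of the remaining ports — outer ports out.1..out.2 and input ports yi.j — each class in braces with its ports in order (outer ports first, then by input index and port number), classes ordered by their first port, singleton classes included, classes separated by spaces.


After gluing at D, chains via deleted ports link the y-ports.
through A, on inputs (y4, y5): {out.1, y5.1} {out.2, y4.2, y5.2} {y4.1} (out.j = stage outer ports)
through B, on inputs (y4, y5, y1): {out.1} {out.2} {y1.1} {y1.2, y4.2, y5.1, y5.2} {y4.1} (out.j = stage outer ports)
through C, on inputs (y3, y2): {out.1} {out.2, y2.2} {y2.1} {y3.1} {y3.2} (out.j = stage outer ports)
through D, on inputs (y4, y5, y1, y3, y2): {out.1} {out.2} {y1.1} {y1.2, y4.2, y5.1, y5.2} {y2.1} {y2.2} {y3.1} {y3.2} {y4.1} (out.j = stage outer ports)

{out.1} {out.2} {y1.1} {y1.2, y4.2, y5.1, y5.2} {y2.1} {y2.2} {y3.1} {y3.2} {y4.1}


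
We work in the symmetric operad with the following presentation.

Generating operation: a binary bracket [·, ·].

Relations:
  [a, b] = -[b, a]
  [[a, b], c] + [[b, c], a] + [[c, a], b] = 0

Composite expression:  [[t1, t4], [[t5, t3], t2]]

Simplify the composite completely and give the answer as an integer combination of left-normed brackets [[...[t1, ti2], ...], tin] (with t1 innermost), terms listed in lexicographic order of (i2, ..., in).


A multilinear Lie element is pinned by t1-initial words (t1 innermost).
Composite bracket: [[t1, t4], [[t5, t3], t2]]
Each bracket splits as ab - ba, giving 16 signed words (2^4 = 16).
Keep just the words that open with t1:
  sign of t1t4t2t3t5 is +1, so it contributes +[[[[t1, t4], t2], t3], t5]
  sign of t1t4t2t5t3 is -1, so it contributes -[[[[t1, t4], t2], t5], t3]
  sign of t1t4t3t5t2 is -1, so it contributes -[[[[t1, t4], t3], t5], t2]
  sign of t1t4t5t3t2 is +1, so it contributes +[[[[t1, t4], t5], t3], t2]

[[[[t1, t4], t2], t3], t5] - [[[[t1, t4], t2], t5], t3] - [[[[t1, t4], t3], t5], t2] + [[[[t1, t4], t5], t3], t2]


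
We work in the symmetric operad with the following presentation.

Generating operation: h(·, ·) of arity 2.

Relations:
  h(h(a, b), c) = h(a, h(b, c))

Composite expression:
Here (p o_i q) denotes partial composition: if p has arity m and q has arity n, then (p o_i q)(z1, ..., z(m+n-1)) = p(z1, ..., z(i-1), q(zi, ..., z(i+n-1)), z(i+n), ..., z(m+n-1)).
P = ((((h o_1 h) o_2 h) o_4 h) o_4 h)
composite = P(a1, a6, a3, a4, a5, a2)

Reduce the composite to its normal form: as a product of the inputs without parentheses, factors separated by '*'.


Key point: h is associative — brackets drop, the a-order remains.
h(a6, a3) reduces to a6 * a3
h(a1, h(a6, a3)) reduces to a1 * a6 * a3
h(a4, a5) reduces to a4 * a5
h(h(a4, a5), a2) reduces to a4 * a5 * a2
h(h(a1, h(a6, a3)), h(h(a4, a5), a2)) reduces to a1 * a6 * a3 * a4 * a5 * a2

a1 * a6 * a3 * a4 * a5 * a2


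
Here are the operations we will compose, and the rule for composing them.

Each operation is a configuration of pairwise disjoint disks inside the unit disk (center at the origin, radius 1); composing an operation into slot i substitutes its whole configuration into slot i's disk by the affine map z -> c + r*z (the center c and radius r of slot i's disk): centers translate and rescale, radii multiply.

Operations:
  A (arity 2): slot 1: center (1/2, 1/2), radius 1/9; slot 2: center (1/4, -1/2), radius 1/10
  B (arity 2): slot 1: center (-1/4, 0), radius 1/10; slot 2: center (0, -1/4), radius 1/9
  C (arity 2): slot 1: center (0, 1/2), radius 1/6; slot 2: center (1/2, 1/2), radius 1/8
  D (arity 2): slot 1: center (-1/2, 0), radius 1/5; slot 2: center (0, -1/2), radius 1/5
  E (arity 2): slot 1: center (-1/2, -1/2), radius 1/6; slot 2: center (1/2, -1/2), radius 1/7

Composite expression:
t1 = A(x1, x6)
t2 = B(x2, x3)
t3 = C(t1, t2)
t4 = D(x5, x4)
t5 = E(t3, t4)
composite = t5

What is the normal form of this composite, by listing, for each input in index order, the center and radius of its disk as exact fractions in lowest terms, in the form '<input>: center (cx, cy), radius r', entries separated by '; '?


x1: center (-35/72, -29/72), radius 1/324; x2: center (-27/64, -5/12), radius 1/480; x3: center (-5/12, -27/64), radius 1/432; x4: center (1/2, -4/7), radius 1/35; x5: center (3/7, -1/2), radius 1/35; x6: center (-71/144, -31/72), radius 1/360

Only the slot chain above each x matters under E; compose those maps.
input x1: composing its 3 substitution steps yields center (-35/72, -29/72), radius 1/324
input x6: composing its 3 substitution steps yields center (-71/144, -31/72), radius 1/360
input x2: composing its 3 substitution steps yields center (-27/64, -5/12), radius 1/480
input x3: composing its 3 substitution steps yields center (-5/12, -27/64), radius 1/432
input x5: composing its 2 substitution steps yields center (3/7, -1/2), radius 1/35
input x4: composing its 2 substitution steps yields center (1/2, -4/7), radius 1/35


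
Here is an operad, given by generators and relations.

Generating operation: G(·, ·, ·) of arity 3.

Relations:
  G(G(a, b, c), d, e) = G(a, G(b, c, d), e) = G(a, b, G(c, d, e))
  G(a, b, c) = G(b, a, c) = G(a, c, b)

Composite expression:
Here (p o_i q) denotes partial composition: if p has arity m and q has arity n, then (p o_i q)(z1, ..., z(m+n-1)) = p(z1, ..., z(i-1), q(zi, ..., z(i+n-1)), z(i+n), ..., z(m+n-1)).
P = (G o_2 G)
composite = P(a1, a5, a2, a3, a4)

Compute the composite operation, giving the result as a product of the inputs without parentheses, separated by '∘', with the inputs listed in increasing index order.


Reordering under G is free, so list the a-inputs canonically.
G(a5, a2, a3) collapses to a5 ∘ a2 ∘ a3
G(a1, G(a5, a2, a3), a4) collapses to a1 ∘ a5 ∘ a2 ∘ a3 ∘ a4
reordering the factors by index: a1 ∘ a2 ∘ a3 ∘ a4 ∘ a5

a1 ∘ a2 ∘ a3 ∘ a4 ∘ a5


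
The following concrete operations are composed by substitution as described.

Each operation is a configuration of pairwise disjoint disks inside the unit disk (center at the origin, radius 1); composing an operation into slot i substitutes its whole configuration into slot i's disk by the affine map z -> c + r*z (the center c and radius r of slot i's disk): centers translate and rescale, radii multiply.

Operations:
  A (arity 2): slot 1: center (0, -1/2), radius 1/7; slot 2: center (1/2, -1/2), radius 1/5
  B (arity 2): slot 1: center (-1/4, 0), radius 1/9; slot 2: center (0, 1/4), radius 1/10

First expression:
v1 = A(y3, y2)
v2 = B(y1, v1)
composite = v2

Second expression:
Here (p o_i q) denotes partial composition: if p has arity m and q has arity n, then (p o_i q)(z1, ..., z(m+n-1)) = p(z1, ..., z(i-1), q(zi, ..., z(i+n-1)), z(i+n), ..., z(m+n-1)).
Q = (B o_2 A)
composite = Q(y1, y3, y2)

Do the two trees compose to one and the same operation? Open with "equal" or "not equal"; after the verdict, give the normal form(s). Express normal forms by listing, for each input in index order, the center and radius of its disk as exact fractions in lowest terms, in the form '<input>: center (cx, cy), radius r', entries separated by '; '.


The first composite normalizes to y1: center (-1/4, 0), radius 1/9; y2: center (1/20, 1/5), radius 1/50; y3: center (0, 1/5), radius 1/70
The second composite normalizes to y1: center (-1/4, 0), radius 1/9; y2: center (1/20, 1/5), radius 1/50; y3: center (0, 1/5), radius 1/70
The normal forms match — equal.

equal — both sides give y1: center (-1/4, 0), radius 1/9; y2: center (1/20, 1/5), radius 1/50; y3: center (0, 1/5), radius 1/70


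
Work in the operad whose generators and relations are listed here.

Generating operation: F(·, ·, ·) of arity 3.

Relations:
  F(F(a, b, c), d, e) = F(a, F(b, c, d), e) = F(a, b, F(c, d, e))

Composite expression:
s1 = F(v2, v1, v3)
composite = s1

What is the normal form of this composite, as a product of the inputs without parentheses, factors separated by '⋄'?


The F-tree's shape is irrelevant; the v-reading-order decides.
F(v2, v1, v3) linearizes to v2 ⋄ v1 ⋄ v3

v2 ⋄ v1 ⋄ v3


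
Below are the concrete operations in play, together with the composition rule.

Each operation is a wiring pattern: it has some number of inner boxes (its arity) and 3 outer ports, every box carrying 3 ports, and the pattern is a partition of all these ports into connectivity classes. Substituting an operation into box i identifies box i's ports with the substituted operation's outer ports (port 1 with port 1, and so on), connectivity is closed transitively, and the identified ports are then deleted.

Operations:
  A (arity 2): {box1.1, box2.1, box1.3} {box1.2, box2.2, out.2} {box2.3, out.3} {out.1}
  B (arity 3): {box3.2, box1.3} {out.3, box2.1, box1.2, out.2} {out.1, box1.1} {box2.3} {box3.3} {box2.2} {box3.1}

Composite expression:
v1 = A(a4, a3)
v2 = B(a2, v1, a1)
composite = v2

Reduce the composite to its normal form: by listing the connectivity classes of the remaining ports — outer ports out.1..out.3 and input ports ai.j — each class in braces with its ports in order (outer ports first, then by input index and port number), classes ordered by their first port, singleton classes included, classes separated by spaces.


After gluing at B, chains via deleted ports link the a-ports.
through A, on inputs (a4, a3): {out.1} {out.2, a3.2, a4.2} {out.3, a3.3} {a3.1, a4.1, a4.3} (out.j = stage outer ports)
through B, on inputs (a2, a4, a3, a1): {out.1, a2.1} {out.2, out.3, a2.2} {a1.1} {a1.2, a2.3} {a1.3} {a3.1, a4.1, a4.3} {a3.2, a4.2} {a3.3} (out.j = stage outer ports)

{out.1, a2.1} {out.2, out.3, a2.2} {a1.1} {a1.2, a2.3} {a1.3} {a3.1, a4.1, a4.3} {a3.2, a4.2} {a3.3}


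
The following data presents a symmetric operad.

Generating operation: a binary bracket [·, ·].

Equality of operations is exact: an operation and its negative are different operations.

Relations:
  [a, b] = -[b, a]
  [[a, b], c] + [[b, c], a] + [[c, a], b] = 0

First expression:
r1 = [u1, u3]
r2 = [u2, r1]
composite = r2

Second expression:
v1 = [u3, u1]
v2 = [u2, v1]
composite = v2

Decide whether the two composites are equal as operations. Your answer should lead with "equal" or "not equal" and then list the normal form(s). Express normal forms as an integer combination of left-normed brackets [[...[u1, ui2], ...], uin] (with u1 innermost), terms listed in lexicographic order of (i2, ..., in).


not equal — first -[[u1, u3], u2], second [[u1, u3], u2]

Reducing the first expression gives -[[u1, u3], u2]
Reducing the second expression gives [[u1, u3], u2]
Distinct normal forms: not equal.


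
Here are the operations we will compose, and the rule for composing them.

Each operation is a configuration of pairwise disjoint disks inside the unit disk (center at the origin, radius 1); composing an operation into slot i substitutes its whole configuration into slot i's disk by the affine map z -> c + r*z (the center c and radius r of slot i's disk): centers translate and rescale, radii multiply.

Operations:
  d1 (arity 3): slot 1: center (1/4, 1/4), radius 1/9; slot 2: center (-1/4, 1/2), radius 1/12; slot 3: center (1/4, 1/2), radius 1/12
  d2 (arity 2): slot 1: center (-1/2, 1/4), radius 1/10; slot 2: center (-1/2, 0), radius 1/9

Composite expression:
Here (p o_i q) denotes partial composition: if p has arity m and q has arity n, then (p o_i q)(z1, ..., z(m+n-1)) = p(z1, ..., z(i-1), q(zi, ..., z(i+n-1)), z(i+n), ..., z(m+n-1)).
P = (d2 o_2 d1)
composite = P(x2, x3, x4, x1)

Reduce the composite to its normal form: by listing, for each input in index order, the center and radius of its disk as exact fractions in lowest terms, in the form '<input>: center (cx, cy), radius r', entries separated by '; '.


Below d2, radii multiply path by path; the x-disk centers shift.
x2: after 1 affine step, its disk has center (-1/2, 1/4), radius 1/10
x3: after 2 affine steps, its disk has center (-17/36, 1/36), radius 1/81
x4: after 2 affine steps, its disk has center (-19/36, 1/18), radius 1/108
x1: after 2 affine steps, its disk has center (-17/36, 1/18), radius 1/108

x1: center (-17/36, 1/18), radius 1/108; x2: center (-1/2, 1/4), radius 1/10; x3: center (-17/36, 1/36), radius 1/81; x4: center (-19/36, 1/18), radius 1/108


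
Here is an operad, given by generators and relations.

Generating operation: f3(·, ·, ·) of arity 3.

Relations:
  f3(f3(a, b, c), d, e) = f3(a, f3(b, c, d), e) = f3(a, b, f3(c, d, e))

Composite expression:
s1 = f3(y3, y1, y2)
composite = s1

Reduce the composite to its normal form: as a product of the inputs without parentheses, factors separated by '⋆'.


All parenthesizations of f3 agree; list the y-inputs left to right.
f3(y3, y1, y2) reduces to y3 ⋆ y1 ⋆ y2

y3 ⋆ y1 ⋆ y2


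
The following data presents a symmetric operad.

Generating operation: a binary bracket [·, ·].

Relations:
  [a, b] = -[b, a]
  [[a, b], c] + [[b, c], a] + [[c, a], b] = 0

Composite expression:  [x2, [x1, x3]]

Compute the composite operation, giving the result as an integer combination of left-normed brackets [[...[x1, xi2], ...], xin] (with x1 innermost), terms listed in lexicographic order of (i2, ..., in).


-[[x1, x3], x2]


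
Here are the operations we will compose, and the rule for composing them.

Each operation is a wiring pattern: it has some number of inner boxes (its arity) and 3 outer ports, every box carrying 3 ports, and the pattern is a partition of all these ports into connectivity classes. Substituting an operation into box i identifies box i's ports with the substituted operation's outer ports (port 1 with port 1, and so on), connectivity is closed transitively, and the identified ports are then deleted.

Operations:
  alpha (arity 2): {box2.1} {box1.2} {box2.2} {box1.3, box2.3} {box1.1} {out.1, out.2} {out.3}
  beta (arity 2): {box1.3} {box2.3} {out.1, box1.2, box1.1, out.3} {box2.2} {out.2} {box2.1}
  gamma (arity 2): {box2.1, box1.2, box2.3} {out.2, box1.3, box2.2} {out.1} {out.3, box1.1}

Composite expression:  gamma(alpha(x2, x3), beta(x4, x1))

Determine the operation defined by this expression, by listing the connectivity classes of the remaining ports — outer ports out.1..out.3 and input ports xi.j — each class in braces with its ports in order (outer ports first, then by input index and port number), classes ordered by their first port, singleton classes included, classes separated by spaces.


{out.1} {out.2} {out.3, x4.1, x4.2} {x1.1} {x1.2} {x1.3} {x2.1} {x2.2} {x2.3, x3.3} {x3.1} {x3.2} {x4.3}


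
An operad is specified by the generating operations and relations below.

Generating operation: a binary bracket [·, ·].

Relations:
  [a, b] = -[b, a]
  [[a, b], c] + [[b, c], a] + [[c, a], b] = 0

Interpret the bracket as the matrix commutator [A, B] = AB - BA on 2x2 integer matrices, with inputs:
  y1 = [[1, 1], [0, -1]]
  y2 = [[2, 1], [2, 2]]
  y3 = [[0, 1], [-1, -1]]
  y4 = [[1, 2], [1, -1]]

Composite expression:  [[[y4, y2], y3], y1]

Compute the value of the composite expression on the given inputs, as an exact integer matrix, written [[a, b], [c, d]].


[[-2, -4], [4, 2]]

[y4, y2] = [[3, 2], [-4, -3]]
[[y4, y2], y3] = [[2, 4], [2, -2]]
[[[y4, y2], y3], y1] = [[-2, -4], [4, 2]]


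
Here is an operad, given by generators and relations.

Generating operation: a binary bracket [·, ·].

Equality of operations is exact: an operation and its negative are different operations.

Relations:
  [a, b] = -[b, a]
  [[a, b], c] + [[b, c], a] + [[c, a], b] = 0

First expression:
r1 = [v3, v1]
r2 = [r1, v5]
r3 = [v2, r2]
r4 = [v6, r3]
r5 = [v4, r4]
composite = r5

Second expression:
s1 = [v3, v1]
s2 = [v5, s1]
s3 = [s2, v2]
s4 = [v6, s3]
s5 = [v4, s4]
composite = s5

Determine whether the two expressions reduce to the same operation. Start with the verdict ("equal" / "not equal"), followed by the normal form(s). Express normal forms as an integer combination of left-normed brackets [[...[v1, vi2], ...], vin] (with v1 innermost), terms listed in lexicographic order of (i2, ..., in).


equal; the common form is [[[[[v1, v3], v5], v2], v6], v4]

The first composite normalizes to [[[[[v1, v3], v5], v2], v6], v4]
The second composite normalizes to [[[[[v1, v3], v5], v2], v6], v4]
One common form — equal.


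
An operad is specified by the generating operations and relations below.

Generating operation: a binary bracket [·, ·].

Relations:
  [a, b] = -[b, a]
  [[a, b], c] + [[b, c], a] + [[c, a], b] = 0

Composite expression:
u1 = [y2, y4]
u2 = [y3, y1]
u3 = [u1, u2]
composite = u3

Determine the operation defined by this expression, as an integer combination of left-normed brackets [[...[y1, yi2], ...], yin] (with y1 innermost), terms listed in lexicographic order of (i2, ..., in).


[[[y1, y3], y2], y4] - [[[y1, y3], y4], y2]

Left-normed coefficients sit on the y1-initial expansion words.
Composite bracket: [[y2, y4], [y3, y1]]
Expanding via [a, b] = ab - ba: 8 signed words (2^3 = 8).
Only words starting with y1 matter:
  sign of y1y3y2y4 is +1, so it contributes +[[[y1, y3], y2], y4]
  sign of y1y3y4y2 is -1, so it contributes -[[[y1, y3], y4], y2]
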